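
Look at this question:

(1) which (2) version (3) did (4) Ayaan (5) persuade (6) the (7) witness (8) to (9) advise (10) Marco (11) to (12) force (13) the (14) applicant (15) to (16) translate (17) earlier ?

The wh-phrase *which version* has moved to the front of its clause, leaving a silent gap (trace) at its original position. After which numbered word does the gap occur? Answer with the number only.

Underlying clause: Ayaan did persuade the witness to advise Marco to force the applicant to translate which version earlier.
The filler 'which version' is interpreted as the direct object of 'translate'. It moves to the left edge, and the trace sits right after 'translate':
Which version did Ayaan persuade the witness to advise Marco to force the applicant to translate ___ earlier?
'translate' is word 16.

16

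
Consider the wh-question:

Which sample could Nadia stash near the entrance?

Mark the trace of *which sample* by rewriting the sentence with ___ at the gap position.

Which sample could Nadia stash ___ near the entrance?

In situ: Nadia could stash which sample near the entrance.
'which sample' functions as the direct object of 'stash'. The gap is right after 'stash'.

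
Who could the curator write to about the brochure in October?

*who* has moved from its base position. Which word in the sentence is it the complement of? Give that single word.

Pre-movement form: The curator could write to who about the brochure in October.
'who' is the object of the preposition 'to'. Wh-movement fronts it, leaving a gap right after 'to':
Who could the curator write to ___ about the brochure in October?

to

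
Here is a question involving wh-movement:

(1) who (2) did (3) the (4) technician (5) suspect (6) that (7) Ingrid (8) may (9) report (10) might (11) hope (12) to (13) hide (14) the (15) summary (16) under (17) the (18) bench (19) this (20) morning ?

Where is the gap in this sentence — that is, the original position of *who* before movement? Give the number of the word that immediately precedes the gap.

Before movement: The technician did suspect that Ingrid may report who might hope to hide the summary under the bench this morning.
'who' is the subject of the clause embedded under 'report'. It moves to the left edge, and the trace sits right after 'report':
Who did the technician suspect that Ingrid may report ___ might hope to hide the summary under the bench this morning?
'report' is word 9.

9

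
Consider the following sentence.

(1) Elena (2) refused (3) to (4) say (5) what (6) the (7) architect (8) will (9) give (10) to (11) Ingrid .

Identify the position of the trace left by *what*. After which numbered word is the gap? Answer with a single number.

9

Underlying clause: The architect will give what to Ingrid.
'what' is the direct object of 'give'. It moves to the left edge, and the trace sits right after 'give':
Elena refused to say what the architect will give ___ to Ingrid.
'give' is word 9.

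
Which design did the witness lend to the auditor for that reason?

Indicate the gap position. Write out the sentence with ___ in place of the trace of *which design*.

Which design did the witness lend ___ to the auditor for that reason?

In situ: The witness did lend which design to the auditor for that reason.
The filler 'which design' is interpreted as the direct object of 'lend'. The gap is right after 'lend'.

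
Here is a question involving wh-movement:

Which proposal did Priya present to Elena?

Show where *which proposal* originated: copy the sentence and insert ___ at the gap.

Which proposal did Priya present ___ to Elena?

In situ: Priya did present which proposal to Elena.
The filler 'which proposal' is interpreted as the direct object of 'present'. The gap is right after 'present'.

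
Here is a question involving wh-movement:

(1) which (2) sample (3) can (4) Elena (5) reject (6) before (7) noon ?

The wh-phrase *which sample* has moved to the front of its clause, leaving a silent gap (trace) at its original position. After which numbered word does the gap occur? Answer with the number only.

In situ: Elena can reject which sample before noon.
'which sample' functions as the direct object of 'reject'. It moves to the left edge, and the trace sits right after 'reject':
Which sample can Elena reject ___ before noon?
'reject' is word 5.

5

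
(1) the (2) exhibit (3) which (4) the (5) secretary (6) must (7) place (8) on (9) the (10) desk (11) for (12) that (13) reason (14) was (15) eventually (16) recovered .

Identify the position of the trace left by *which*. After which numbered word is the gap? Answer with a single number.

7

'which' functions as the direct object of 'place'. Fronting leaves a gap immediately after 'place':
The exhibit which the secretary must place ___ on the desk for that reason was eventually recovered.
'place' is word 7.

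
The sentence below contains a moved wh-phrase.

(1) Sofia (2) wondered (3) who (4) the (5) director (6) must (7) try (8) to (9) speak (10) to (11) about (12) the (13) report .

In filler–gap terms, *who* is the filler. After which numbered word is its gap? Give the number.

10

Before movement: The director must try to speak to who about the report.
'who' functions as the object of the preposition 'to'. It moves to the left edge, and the trace sits right after 'to':
Sofia wondered who the director must try to speak to ___ about the report.
'to' is word 10.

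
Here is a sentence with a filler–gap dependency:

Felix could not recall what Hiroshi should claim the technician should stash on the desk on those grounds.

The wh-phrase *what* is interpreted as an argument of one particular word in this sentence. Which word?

Underlying clause: Hiroshi should claim the technician should stash what on the desk on those grounds.
'what' functions as the direct object of 'stash'. Wh-movement fronts it, leaving a gap right after 'stash':
Felix could not recall what Hiroshi should claim the technician should stash ___ on the desk on those grounds.

stash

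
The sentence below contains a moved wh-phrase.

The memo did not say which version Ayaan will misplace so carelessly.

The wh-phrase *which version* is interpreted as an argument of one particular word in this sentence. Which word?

misplace

In situ: Ayaan will misplace which version so carelessly.
'which version' functions as the direct object of 'misplace'. Wh-movement fronts it, leaving a gap right after 'misplace':
The memo did not say which version Ayaan will misplace ___ so carelessly.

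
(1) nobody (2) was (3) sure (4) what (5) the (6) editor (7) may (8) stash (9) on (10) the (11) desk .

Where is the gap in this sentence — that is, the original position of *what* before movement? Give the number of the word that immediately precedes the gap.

8

Pre-movement form: The editor may stash what on the desk.
The filler 'what' is interpreted as the direct object of 'stash'. It moves to the left edge, and the trace sits right after 'stash':
Nobody was sure what the editor may stash ___ on the desk.
'stash' is word 8.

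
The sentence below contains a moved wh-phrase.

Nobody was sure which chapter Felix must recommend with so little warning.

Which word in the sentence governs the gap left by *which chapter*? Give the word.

recommend

Before movement: Felix must recommend which chapter with so little warning.
'which chapter' is the direct object of 'recommend'. Fronting leaves a gap immediately after 'recommend':
Nobody was sure which chapter Felix must recommend ___ with so little warning.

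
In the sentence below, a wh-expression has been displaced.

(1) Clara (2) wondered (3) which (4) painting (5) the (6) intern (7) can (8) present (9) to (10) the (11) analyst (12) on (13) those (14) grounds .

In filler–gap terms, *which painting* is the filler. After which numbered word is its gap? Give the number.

8

In situ: The intern can present which painting to the analyst on those grounds.
'which painting' functions as the direct object of 'present'. Fronting leaves a gap immediately after 'present':
Clara wondered which painting the intern can present ___ to the analyst on those grounds.
'present' is word 8.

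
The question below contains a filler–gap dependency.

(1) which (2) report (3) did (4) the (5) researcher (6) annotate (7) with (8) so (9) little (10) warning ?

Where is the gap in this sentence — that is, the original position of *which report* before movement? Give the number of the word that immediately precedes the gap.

In situ: The researcher did annotate which report with so little warning.
The filler 'which report' is interpreted as the direct object of 'annotate'. Fronting leaves a gap immediately after 'annotate':
Which report did the researcher annotate ___ with so little warning?
'annotate' is word 6.

6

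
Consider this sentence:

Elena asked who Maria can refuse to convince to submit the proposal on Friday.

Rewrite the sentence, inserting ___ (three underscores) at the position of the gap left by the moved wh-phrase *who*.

Before movement: Maria can refuse to convince who to submit the proposal on Friday.
'who' functions as the direct object of 'convince'. The gap is right after 'convince'.

Elena asked who Maria can refuse to convince ___ to submit the proposal on Friday.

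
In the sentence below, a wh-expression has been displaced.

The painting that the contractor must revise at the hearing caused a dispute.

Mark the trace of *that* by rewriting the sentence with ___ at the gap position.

The filler 'that' is interpreted as the direct object of 'revise'. The gap is right after 'revise'.

The painting that the contractor must revise ___ at the hearing caused a dispute.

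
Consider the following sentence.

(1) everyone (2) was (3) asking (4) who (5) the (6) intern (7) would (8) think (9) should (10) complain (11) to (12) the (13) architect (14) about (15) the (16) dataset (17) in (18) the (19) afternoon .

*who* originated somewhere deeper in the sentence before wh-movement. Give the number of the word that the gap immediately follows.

Underlying clause: The intern would think who should complain to the architect about the dataset in the afternoon.
'who' functions as the subject of the clause embedded under 'think'. Fronting leaves a gap immediately after 'think':
Everyone was asking who the intern would think ___ should complain to the architect about the dataset in the afternoon.
'think' is word 8.

8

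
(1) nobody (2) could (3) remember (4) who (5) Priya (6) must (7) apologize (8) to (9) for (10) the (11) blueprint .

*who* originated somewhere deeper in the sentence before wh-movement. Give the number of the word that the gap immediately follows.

8

In situ: Priya must apologize to who for the blueprint.
The filler 'who' is interpreted as the object of the preposition 'to'. Fronting leaves a gap immediately after 'to':
Nobody could remember who Priya must apologize to ___ for the blueprint.
'to' is word 8.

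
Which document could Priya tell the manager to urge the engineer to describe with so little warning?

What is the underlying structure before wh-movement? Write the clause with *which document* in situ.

'which document' is the direct object of 'describe'. Fronting leaves a gap immediately after 'describe':
Which document could Priya tell the manager to urge the engineer to describe ___ with so little warning?

Priya could tell the manager to urge the engineer to describe which document with so little warning.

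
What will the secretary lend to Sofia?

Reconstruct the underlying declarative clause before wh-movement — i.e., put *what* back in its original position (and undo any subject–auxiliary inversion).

'what' is the direct object of 'lend'. Wh-movement fronts it, leaving a gap right after 'lend':
What will the secretary lend ___ to Sofia?

The secretary will lend what to Sofia.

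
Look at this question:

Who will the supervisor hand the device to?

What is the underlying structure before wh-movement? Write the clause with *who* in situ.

The supervisor will hand the device to who.

'who' functions as the object of the preposition 'to' (recipient of 'hand'). Fronting leaves a gap immediately after 'to':
Who will the supervisor hand the device to ___?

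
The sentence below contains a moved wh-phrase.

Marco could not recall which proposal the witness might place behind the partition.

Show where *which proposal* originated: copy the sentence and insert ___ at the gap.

Underlying clause: The witness might place which proposal behind the partition.
'which proposal' is the direct object of 'place'. The gap is right after 'place'.

Marco could not recall which proposal the witness might place ___ behind the partition.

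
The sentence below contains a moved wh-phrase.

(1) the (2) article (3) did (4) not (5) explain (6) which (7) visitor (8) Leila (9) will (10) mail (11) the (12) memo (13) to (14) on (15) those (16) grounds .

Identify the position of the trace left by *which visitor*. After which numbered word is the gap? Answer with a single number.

13

Pre-movement form: Leila will mail the memo to which visitor on those grounds.
'which visitor' functions as the object of the preposition 'to' (recipient of 'mail'). Wh-movement fronts it, leaving a gap right after 'to':
The article did not explain which visitor Leila will mail the memo to ___ on those grounds.
'to' is word 13.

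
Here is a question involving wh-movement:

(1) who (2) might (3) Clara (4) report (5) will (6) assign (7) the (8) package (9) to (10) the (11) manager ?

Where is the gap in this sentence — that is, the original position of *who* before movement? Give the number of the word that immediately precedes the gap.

4

Before movement: Clara might report who will assign the package to the manager.
'who' is the subject of the clause embedded under 'report'. It moves to the left edge, and the trace sits right after 'report':
Who might Clara report ___ will assign the package to the manager?
'report' is word 4.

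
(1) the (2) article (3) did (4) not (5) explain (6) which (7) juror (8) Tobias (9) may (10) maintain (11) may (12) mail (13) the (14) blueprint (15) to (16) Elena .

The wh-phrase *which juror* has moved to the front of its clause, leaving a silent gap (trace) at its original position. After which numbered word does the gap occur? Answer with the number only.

10

Underlying clause: Tobias may maintain which juror may mail the blueprint to Elena.
The filler 'which juror' is interpreted as the subject of the clause embedded under 'maintain'. Wh-movement fronts it, leaving a gap right after 'maintain':
The article did not explain which juror Tobias may maintain ___ may mail the blueprint to Elena.
'maintain' is word 10.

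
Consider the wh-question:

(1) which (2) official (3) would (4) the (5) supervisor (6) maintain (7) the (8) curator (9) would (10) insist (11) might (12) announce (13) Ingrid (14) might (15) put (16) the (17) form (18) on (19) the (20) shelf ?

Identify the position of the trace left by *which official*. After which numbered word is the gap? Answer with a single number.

Before movement: The supervisor would maintain the curator would insist which official might announce Ingrid might put the form on the shelf.
'which official' functions as the subject of the clause embedded under 'insist'. Fronting leaves a gap immediately after 'insist':
Which official would the supervisor maintain the curator would insist ___ might announce Ingrid might put the form on the shelf?
'insist' is word 10.

10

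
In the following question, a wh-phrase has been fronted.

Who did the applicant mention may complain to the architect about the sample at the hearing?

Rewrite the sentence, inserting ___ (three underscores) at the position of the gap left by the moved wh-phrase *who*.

Who did the applicant mention ___ may complain to the architect about the sample at the hearing?

Underlying clause: The applicant did mention who may complain to the architect about the sample at the hearing.
'who' is the subject of the clause embedded under 'mention'. The gap is right after 'mention'.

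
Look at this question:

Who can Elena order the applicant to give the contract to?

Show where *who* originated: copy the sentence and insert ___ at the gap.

Pre-movement form: Elena can order the applicant to give the contract to who.
'who' is the object of the preposition 'to' (recipient of 'give'). The gap is right after 'to'.

Who can Elena order the applicant to give the contract to ___?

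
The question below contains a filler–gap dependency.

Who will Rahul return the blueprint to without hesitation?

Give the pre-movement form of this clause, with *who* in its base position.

'who' functions as the object of the preposition 'to' (recipient of 'return'). Fronting leaves a gap immediately after 'to':
Who will Rahul return the blueprint to ___ without hesitation?

Rahul will return the blueprint to who without hesitation.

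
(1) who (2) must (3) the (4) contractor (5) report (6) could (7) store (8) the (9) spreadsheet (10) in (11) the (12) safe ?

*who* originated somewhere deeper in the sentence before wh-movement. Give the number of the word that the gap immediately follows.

Underlying clause: The contractor must report who could store the spreadsheet in the safe.
'who' is the subject of the clause embedded under 'report'. Wh-movement fronts it, leaving a gap right after 'report':
Who must the contractor report ___ could store the spreadsheet in the safe?
'report' is word 5.

5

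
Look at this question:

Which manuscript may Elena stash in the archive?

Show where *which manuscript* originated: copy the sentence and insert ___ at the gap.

Pre-movement form: Elena may stash which manuscript in the archive.
'which manuscript' functions as the direct object of 'stash'. The gap is right after 'stash'.

Which manuscript may Elena stash ___ in the archive?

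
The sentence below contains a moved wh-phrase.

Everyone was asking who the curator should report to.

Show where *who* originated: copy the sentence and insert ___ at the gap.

Everyone was asking who the curator should report to ___.

Pre-movement form: The curator should report to who.
'who' functions as the object of the preposition 'to'. The gap is right after 'to'.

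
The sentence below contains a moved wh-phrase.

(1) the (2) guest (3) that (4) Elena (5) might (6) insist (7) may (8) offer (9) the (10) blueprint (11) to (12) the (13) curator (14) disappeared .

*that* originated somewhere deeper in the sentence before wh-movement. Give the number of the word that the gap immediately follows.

'that' is the subject of the clause embedded under 'insist'. Wh-movement fronts it, leaving a gap right after 'insist':
The guest that Elena might insist ___ may offer the blueprint to the curator disappeared.
'insist' is word 6.

6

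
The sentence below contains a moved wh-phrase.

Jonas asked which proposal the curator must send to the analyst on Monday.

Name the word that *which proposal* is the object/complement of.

Pre-movement form: The curator must send which proposal to the analyst on Monday.
The filler 'which proposal' is interpreted as the direct object of 'send'. Wh-movement fronts it, leaving a gap right after 'send':
Jonas asked which proposal the curator must send ___ to the analyst on Monday.

send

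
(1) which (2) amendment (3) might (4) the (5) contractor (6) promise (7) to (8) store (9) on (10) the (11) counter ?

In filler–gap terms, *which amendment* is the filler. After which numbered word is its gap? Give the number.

Underlying clause: The contractor might promise to store which amendment on the counter.
The filler 'which amendment' is interpreted as the direct object of 'store'. Fronting leaves a gap immediately after 'store':
Which amendment might the contractor promise to store ___ on the counter?
'store' is word 8.

8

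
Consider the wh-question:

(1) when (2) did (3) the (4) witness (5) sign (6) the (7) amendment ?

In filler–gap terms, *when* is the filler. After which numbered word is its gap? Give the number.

Underlying clause: The witness did sign the amendment when.
'when' functions as the temporal adjunct. Fronting leaves a gap immediately after 'amendment':
When did the witness sign the amendment ___?
'amendment' is word 7.

7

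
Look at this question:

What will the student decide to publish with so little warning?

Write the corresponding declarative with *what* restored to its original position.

The student will decide to publish what with so little warning.

'what' is the direct object of 'publish'. It moves to the left edge, and the trace sits right after 'publish':
What will the student decide to publish ___ with so little warning?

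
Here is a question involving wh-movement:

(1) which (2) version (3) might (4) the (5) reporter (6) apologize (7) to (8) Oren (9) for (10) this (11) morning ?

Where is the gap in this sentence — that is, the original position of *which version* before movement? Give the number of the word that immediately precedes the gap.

In situ: The reporter might apologize to Oren for which version this morning.
'which version' functions as the object of the preposition 'for'. Fronting leaves a gap immediately after 'for':
Which version might the reporter apologize to Oren for ___ this morning?
'for' is word 9.

9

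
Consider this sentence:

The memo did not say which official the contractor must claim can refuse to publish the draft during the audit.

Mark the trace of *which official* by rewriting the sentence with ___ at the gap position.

Before movement: The contractor must claim which official can refuse to publish the draft during the audit.
'which official' is the subject of the clause embedded under 'claim'. The gap is right after 'claim'.

The memo did not say which official the contractor must claim ___ can refuse to publish the draft during the audit.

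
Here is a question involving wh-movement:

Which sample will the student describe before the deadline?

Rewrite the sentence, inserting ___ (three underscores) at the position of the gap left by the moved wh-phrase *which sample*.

Before movement: The student will describe which sample before the deadline.
'which sample' is the direct object of 'describe'. The gap is right after 'describe'.

Which sample will the student describe ___ before the deadline?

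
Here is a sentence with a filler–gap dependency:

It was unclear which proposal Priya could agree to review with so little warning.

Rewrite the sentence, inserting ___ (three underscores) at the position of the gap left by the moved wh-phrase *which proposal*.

Pre-movement form: Priya could agree to review which proposal with so little warning.
'which proposal' is the direct object of 'review'. The gap is right after 'review'.

It was unclear which proposal Priya could agree to review ___ with so little warning.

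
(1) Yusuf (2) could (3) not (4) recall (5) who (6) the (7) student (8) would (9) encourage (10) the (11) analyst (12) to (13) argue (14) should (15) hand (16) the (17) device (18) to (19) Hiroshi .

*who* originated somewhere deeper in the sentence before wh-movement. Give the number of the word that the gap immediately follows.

Before movement: The student would encourage the analyst to argue who should hand the device to Hiroshi.
The filler 'who' is interpreted as the subject of the clause embedded under 'argue'. It moves to the left edge, and the trace sits right after 'argue':
Yusuf could not recall who the student would encourage the analyst to argue ___ should hand the device to Hiroshi.
'argue' is word 13.

13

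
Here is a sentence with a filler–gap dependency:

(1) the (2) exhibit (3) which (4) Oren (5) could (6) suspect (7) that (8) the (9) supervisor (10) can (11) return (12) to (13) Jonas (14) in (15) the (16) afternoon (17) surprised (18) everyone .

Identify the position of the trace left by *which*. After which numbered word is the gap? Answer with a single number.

'which' functions as the direct object of 'return'. Wh-movement fronts it, leaving a gap right after 'return':
The exhibit which Oren could suspect that the supervisor can return ___ to Jonas in the afternoon surprised everyone.
'return' is word 11.

11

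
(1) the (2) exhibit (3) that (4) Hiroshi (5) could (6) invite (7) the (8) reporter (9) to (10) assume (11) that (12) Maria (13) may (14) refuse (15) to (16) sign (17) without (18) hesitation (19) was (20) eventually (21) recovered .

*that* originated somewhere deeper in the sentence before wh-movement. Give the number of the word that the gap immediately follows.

16

The filler 'that' is interpreted as the direct object of 'sign'. Fronting leaves a gap immediately after 'sign':
The exhibit that Hiroshi could invite the reporter to assume that Maria may refuse to sign ___ without hesitation was eventually recovered.
'sign' is word 16.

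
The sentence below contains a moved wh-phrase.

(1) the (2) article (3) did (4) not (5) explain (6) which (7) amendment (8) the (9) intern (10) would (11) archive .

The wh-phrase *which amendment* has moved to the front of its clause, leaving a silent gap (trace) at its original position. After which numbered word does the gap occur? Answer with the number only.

In situ: The intern would archive which amendment.
The filler 'which amendment' is interpreted as the direct object of 'archive'. Wh-movement fronts it, leaving a gap right after 'archive':
The article did not explain which amendment the intern would archive ___.
'archive' is word 11.

11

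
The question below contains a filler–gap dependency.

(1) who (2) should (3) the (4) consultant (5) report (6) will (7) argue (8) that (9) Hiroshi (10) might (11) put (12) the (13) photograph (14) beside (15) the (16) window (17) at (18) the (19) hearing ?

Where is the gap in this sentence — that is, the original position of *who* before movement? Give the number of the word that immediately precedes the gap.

5

Pre-movement form: The consultant should report who will argue that Hiroshi might put the photograph beside the window at the hearing.
'who' is the subject of the clause embedded under 'report'. Fronting leaves a gap immediately after 'report':
Who should the consultant report ___ will argue that Hiroshi might put the photograph beside the window at the hearing?
'report' is word 5.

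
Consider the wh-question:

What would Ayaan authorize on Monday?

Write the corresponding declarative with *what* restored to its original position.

The filler 'what' is interpreted as the direct object of 'authorize'. Wh-movement fronts it, leaving a gap right after 'authorize':
What would Ayaan authorize ___ on Monday?

Ayaan would authorize what on Monday.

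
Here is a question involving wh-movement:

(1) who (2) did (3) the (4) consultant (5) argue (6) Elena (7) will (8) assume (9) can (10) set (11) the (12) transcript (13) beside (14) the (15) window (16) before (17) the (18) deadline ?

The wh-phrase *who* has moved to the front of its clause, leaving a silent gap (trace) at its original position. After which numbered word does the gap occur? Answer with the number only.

Underlying clause: The consultant did argue Elena will assume who can set the transcript beside the window before the deadline.
The filler 'who' is interpreted as the subject of the clause embedded under 'assume'. Wh-movement fronts it, leaving a gap right after 'assume':
Who did the consultant argue Elena will assume ___ can set the transcript beside the window before the deadline?
'assume' is word 8.

8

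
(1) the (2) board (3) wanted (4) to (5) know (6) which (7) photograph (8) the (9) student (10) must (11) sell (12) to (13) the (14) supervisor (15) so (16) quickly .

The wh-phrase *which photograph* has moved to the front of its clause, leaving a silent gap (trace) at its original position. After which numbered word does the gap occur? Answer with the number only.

11

Before movement: The student must sell which photograph to the supervisor so quickly.
The filler 'which photograph' is interpreted as the direct object of 'sell'. It moves to the left edge, and the trace sits right after 'sell':
The board wanted to know which photograph the student must sell ___ to the supervisor so quickly.
'sell' is word 11.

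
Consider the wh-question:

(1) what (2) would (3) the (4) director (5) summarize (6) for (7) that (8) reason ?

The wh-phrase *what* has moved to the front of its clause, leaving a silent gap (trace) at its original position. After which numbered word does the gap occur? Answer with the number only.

5

Before movement: The director would summarize what for that reason.
The filler 'what' is interpreted as the direct object of 'summarize'. Wh-movement fronts it, leaving a gap right after 'summarize':
What would the director summarize ___ for that reason?
'summarize' is word 5.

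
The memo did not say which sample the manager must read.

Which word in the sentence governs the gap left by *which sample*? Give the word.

read

Before movement: The manager must read which sample.
The filler 'which sample' is interpreted as the direct object of 'read'. Fronting leaves a gap immediately after 'read':
The memo did not say which sample the manager must read ___.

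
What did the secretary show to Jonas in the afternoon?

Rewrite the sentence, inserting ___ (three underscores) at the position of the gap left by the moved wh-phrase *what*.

What did the secretary show ___ to Jonas in the afternoon?

Pre-movement form: The secretary did show what to Jonas in the afternoon.
'what' is the direct object of 'show'. The gap is right after 'show'.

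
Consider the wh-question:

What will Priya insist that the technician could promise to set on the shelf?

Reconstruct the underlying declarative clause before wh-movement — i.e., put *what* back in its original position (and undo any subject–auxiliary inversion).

'what' is the direct object of 'set'. Fronting leaves a gap immediately after 'set':
What will Priya insist that the technician could promise to set ___ on the shelf?

Priya will insist that the technician could promise to set what on the shelf.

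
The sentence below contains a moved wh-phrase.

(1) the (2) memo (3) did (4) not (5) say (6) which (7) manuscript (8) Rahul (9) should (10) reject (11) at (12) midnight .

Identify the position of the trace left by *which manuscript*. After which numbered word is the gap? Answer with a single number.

10

Underlying clause: Rahul should reject which manuscript at midnight.
The filler 'which manuscript' is interpreted as the direct object of 'reject'. It moves to the left edge, and the trace sits right after 'reject':
The memo did not say which manuscript Rahul should reject ___ at midnight.
'reject' is word 10.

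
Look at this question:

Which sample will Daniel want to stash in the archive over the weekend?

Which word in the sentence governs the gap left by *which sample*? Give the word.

Before movement: Daniel will want to stash which sample in the archive over the weekend.
'which sample' is the direct object of 'stash'. Fronting leaves a gap immediately after 'stash':
Which sample will Daniel want to stash ___ in the archive over the weekend?

stash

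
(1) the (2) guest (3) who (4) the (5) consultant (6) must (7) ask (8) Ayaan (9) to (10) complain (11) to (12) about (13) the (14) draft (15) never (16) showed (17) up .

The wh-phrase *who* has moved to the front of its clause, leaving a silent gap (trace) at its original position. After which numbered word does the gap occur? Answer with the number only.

The filler 'who' is interpreted as the object of the preposition 'to'. Wh-movement fronts it, leaving a gap right after 'to':
The guest who the consultant must ask Ayaan to complain to ___ about the draft never showed up.
'to' is word 11.

11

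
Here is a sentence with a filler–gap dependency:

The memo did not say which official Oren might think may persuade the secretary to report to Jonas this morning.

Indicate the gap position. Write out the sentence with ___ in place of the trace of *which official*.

The memo did not say which official Oren might think ___ may persuade the secretary to report to Jonas this morning.

Underlying clause: Oren might think which official may persuade the secretary to report to Jonas this morning.
The filler 'which official' is interpreted as the subject of the clause embedded under 'think'. The gap is right after 'think'.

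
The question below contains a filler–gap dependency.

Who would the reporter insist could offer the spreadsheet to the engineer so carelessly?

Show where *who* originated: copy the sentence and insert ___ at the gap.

Who would the reporter insist ___ could offer the spreadsheet to the engineer so carelessly?

Before movement: The reporter would insist who could offer the spreadsheet to the engineer so carelessly.
'who' functions as the subject of the clause embedded under 'insist'. The gap is right after 'insist'.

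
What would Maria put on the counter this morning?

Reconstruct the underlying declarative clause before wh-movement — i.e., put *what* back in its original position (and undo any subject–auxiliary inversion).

Maria would put what on the counter this morning.

The filler 'what' is interpreted as the direct object of 'put'. It moves to the left edge, and the trace sits right after 'put':
What would Maria put ___ on the counter this morning?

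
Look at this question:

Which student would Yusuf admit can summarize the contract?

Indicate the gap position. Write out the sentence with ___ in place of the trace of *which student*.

Which student would Yusuf admit ___ can summarize the contract?

Underlying clause: Yusuf would admit which student can summarize the contract.
'which student' functions as the subject of the clause embedded under 'admit'. The gap is right after 'admit'.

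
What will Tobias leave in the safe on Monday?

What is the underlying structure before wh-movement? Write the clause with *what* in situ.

Tobias will leave what in the safe on Monday.

'what' is the direct object of 'leave'. Wh-movement fronts it, leaving a gap right after 'leave':
What will Tobias leave ___ in the safe on Monday?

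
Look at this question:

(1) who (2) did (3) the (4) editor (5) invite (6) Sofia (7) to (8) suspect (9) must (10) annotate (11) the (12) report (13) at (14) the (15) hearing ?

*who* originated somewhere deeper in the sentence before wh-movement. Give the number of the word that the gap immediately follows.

In situ: The editor did invite Sofia to suspect who must annotate the report at the hearing.
'who' is the subject of the clause embedded under 'suspect'. It moves to the left edge, and the trace sits right after 'suspect':
Who did the editor invite Sofia to suspect ___ must annotate the report at the hearing?
'suspect' is word 8.

8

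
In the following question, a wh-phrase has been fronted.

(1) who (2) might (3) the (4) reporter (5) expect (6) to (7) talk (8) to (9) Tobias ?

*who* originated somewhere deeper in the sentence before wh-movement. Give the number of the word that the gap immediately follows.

5

Underlying clause: The reporter might expect who to talk to Tobias.
The filler 'who' is interpreted as the direct object of 'expect'. Wh-movement fronts it, leaving a gap right after 'expect':
Who might the reporter expect ___ to talk to Tobias?
'expect' is word 5.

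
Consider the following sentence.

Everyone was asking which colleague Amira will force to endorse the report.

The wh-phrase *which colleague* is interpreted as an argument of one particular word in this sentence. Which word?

In situ: Amira will force which colleague to endorse the report.
'which colleague' functions as the direct object of 'force'. It moves to the left edge, and the trace sits right after 'force':
Everyone was asking which colleague Amira will force ___ to endorse the report.

force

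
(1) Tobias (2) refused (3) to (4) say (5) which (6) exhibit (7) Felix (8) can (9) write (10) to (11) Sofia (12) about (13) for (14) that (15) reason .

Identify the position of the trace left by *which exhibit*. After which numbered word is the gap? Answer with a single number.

Before movement: Felix can write to Sofia about which exhibit for that reason.
'which exhibit' functions as the object of the preposition 'about'. Fronting leaves a gap immediately after 'about':
Tobias refused to say which exhibit Felix can write to Sofia about ___ for that reason.
'about' is word 12.

12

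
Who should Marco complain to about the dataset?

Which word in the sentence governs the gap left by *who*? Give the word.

to

In situ: Marco should complain to who about the dataset.
'who' is the object of the preposition 'to'. Fronting leaves a gap immediately after 'to':
Who should Marco complain to ___ about the dataset?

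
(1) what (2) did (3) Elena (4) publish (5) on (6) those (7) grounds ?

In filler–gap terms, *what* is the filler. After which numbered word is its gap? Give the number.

4

Underlying clause: Elena did publish what on those grounds.
The filler 'what' is interpreted as the direct object of 'publish'. Fronting leaves a gap immediately after 'publish':
What did Elena publish ___ on those grounds?
'publish' is word 4.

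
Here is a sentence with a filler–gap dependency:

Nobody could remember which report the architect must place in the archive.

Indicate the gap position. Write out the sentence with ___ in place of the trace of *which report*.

In situ: The architect must place which report in the archive.
The filler 'which report' is interpreted as the direct object of 'place'. The gap is right after 'place'.

Nobody could remember which report the architect must place ___ in the archive.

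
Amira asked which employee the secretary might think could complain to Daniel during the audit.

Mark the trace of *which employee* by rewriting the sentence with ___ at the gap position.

Pre-movement form: The secretary might think which employee could complain to Daniel during the audit.
The filler 'which employee' is interpreted as the subject of the clause embedded under 'think'. The gap is right after 'think'.

Amira asked which employee the secretary might think ___ could complain to Daniel during the audit.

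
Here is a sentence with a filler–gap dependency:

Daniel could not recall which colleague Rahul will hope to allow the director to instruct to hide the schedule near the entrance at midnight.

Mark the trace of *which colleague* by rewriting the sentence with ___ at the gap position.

Underlying clause: Rahul will hope to allow the director to instruct which colleague to hide the schedule near the entrance at midnight.
The filler 'which colleague' is interpreted as the direct object of 'instruct'. The gap is right after 'instruct'.

Daniel could not recall which colleague Rahul will hope to allow the director to instruct ___ to hide the schedule near the entrance at midnight.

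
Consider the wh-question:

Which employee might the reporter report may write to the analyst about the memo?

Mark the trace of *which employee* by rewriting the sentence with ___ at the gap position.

Which employee might the reporter report ___ may write to the analyst about the memo?

Underlying clause: The reporter might report which employee may write to the analyst about the memo.
'which employee' functions as the subject of the clause embedded under 'report'. The gap is right after 'report'.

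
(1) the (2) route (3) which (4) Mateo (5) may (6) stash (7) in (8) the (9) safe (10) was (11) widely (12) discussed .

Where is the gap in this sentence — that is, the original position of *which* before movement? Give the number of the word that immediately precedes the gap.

6

'which' is the direct object of 'stash'. Fronting leaves a gap immediately after 'stash':
The route which Mateo may stash ___ in the safe was widely discussed.
'stash' is word 6.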